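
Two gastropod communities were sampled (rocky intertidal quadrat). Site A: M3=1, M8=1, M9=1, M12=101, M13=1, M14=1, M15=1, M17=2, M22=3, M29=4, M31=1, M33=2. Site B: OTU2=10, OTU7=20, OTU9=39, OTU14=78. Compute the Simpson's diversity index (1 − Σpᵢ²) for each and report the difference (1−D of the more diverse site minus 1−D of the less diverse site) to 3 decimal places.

Site A: N=119, proportions 0.008403, 0.008403, 0.008403, 0.848739, 0.008403, 0.008403, 0.008403, 0.016807, 0.02521, 0.033613, 0.008403, 0.016807, giving 1−D = 0.276817 (working shown to 6 dp, full precision carried).
Site B: N=147, proportions 0.068027, 0.136054, 0.265306, 0.530612, giving 1−D = 0.624925.
Difference = |0.276817 − 0.624925| = 0.348108, i.e. 0.348 to 3 decimal places.

0.348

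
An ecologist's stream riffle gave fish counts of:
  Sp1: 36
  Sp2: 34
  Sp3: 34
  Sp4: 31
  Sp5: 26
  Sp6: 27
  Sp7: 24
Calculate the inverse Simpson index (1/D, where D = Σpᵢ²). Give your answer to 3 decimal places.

Total N = 36+34+34+31+26+27+24 = 212, so the proportions are 0.1698113, 0.1603774, 0.1603774, 0.1462264, 0.1226415, 0.1273585, 0.1132075 (working shown to 7 dp, full precision carried).
D = 0.1698113² + 0.1603774² + 0.1603774² + 0.1462264² + 0.1226415² + 0.1273585² + 0.1132075² = 0.0288359 + 0.0257209 + 0.0257209 + 0.0213822 + 0.0150409 + 0.0162202 + 0.0128159 = 0.1457369.
So 1/D = 6.86168, i.e. 6.862 to 3 decimal places.

6.862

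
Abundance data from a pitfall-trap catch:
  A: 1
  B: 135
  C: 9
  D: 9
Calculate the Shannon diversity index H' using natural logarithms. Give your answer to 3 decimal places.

0.480

Total N = 1+135+9+9 = 154, so the proportions are 0.00649, 0.87662, 0.05844, 0.05844 (working shown to 5 dp, full precision carried).
Each pᵢ ln pᵢ term: 0.00649×(-5.03695)=-0.03271, 0.87662×(-0.13168)=-0.11543, 0.05844×(-2.83973)=-0.16596, 0.05844×(-2.83973)=-0.16596.
Sum = -0.48006, so H' = 0.480.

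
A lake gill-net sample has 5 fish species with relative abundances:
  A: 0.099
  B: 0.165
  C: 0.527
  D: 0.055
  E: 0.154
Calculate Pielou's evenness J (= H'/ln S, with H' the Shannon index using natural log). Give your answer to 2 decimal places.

0.81

H' = −Σ pᵢ ln pᵢ = −((-0.2290) + (-0.2973) + (-0.3376) + (-0.1595) + (-0.2881)) = 1.3114 (working shown to 4 dp, full precision carried).
With S = 5 species, ln S = 1.6094, so J = 1.3114/1.6094 = 0.8148, i.e. 0.81 to 2 decimal places.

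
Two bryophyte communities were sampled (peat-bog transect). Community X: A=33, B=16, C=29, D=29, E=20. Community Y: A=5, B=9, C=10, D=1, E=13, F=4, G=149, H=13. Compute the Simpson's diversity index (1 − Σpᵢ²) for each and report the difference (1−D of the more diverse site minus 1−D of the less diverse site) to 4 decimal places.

0.3345

Community X: N=127, proportions 0.259843, 0.125984, 0.228346, 0.228346, 0.15748, giving 1−D = 0.787526 (working shown to 6 dp, full precision carried).
Community Y: N=204, proportions 0.02451, 0.044118, 0.04902, 0.004902, 0.063725, 0.019608, 0.730392, 0.063725, giving 1−D = 0.453047.
Difference = |0.787526 − 0.453047| = 0.334479, i.e. 0.3345 to 4 decimal places.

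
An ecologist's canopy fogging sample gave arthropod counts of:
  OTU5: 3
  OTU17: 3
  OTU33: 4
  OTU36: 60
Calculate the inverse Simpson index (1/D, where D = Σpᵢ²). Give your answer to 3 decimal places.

1.348

Total N = 3+3+4+60 = 70, so the proportions are 0.042857, 0.042857, 0.057143, 0.857143 (working shown to 6 dp, full precision carried).
D = 0.042857² + 0.042857² + 0.057143² + 0.857143² = 0.001837 + 0.001837 + 0.003265 + 0.734694 = 0.741633.
So 1/D = 1.34838, i.e. 1.348 to 3 decimal places.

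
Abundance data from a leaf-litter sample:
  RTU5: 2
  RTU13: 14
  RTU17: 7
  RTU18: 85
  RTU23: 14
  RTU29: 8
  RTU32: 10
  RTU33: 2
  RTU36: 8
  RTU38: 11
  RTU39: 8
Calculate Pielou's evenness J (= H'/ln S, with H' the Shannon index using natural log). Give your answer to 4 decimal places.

0.7396

Total N = 2+14+7+85+14+8+10+2+8+11+8 = 169, so the proportions are 0.011834, 0.08284, 0.04142, 0.502959, 0.08284, 0.047337, 0.059172, 0.011834, 0.047337, 0.065089, 0.047337 (working shown to 6 dp, full precision carried).
H' = −Σ pᵢ ln pᵢ = −((-0.052506) + (-0.206342) + (-0.131881) + (-0.345657) + (-0.206342) + (-0.144400) + (-0.167297) + (-0.052506) + (-0.144400) + (-0.177823) + (-0.144400)) = 1.773554.
With S = 11 species, ln S = 2.397895, so J = 1.773554/2.397895 = 0.739630, i.e. 0.7396 to 4 decimal places.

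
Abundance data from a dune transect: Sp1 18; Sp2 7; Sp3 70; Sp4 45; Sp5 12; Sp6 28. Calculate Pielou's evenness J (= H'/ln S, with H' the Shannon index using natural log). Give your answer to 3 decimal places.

0.860

Total N = 18+7+70+45+12+28 = 180, so the proportions are 0.1, 0.03889, 0.38889, 0.25, 0.06667, 0.15556 (working shown to 5 dp, full precision carried).
H' = −Σ pᵢ ln pᵢ = −((-0.23026) + (-0.12627) + (-0.36729) + (-0.34657) + (-0.18054) + (-0.28945)) = 1.54038.
With S = 6 species, ln S = 1.79176, so J = 1.54038/1.79176 = 0.85970, i.e. 0.860 to 3 decimal places.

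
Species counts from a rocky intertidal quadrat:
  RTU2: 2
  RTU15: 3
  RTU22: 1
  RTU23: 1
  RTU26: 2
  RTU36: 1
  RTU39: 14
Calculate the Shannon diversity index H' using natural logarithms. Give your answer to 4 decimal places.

Total N = 2+3+1+1+2+1+14 = 24, so the proportions are 0.083333, 0.125, 0.041667, 0.041667, 0.083333, 0.041667, 0.583333 (working shown to 6 dp, full precision carried).
Each pᵢ ln pᵢ term: 0.083333×(-2.484907)=-0.207076, 0.125×(-2.079442)=-0.259930, 0.041667×(-3.178054)=-0.132419, 0.041667×(-3.178054)=-0.132419, 0.083333×(-2.484907)=-0.207076, 0.041667×(-3.178054)=-0.132419, 0.583333×(-0.538997)=-0.314415.
Sum = -1.385753, so H' = 1.3858.

1.3858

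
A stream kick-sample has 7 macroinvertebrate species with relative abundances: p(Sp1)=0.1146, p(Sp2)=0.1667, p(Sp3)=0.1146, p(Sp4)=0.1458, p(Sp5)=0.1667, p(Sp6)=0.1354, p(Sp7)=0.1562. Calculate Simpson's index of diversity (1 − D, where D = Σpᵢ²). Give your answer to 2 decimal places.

D = 0.1146² + 0.1667² + 0.1146² + 0.1458² + 0.1667² + 0.1354² + 0.1562² = 0.0131 + 0.0278 + 0.0131 + 0.0213 + 0.0278 + 0.0183 + 0.0244 = 0.1458 (working shown to 4 dp, full precision carried).
So 1 − D = 0.8542, i.e. 0.85 to 2 decimal places.

0.85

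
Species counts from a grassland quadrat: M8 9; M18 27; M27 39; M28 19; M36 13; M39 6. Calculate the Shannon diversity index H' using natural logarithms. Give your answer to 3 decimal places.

1.615

Total N = 9+27+39+19+13+6 = 113, so the proportions are 0.07965, 0.23894, 0.34513, 0.16814, 0.11504, 0.0531 (working shown to 5 dp, full precision carried).
Each pᵢ ln pᵢ term: 0.07965×(-2.53016)=-0.20152, 0.23894×(-1.43155)=-0.34205, 0.34513×(-1.06383)=-0.36716, 0.16814×(-1.78295)=-0.29979, 0.11504×(-2.16244)=-0.24878, 0.0531×(-2.93563)=-0.15587.
Sum = -1.61517, so H' = 1.615.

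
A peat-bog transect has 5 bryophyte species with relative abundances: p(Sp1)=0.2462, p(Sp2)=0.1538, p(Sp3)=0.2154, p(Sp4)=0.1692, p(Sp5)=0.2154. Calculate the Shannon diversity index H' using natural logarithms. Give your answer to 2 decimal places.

Each pᵢ ln pᵢ term (working shown to 4 dp, full precision carried): 0.2462×(-1.4016)=-0.3451, 0.1538×(-1.8721)=-0.2879, 0.2154×(-1.5353)=-0.3307, 0.1692×(-1.7767)=-0.3006, 0.2154×(-1.5353)=-0.3307.
Sum = -1.5950, so H' = 1.60.

1.60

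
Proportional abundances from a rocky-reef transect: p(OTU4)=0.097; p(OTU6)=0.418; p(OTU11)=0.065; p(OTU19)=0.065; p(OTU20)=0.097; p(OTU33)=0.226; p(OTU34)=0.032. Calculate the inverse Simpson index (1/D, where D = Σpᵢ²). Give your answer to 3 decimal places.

D = 0.097² + 0.418² + 0.065² + 0.065² + 0.097² + 0.226² + 0.032² = 0.0094090 + 0.1747240 + 0.0042250 + 0.0042250 + 0.0094090 + 0.0510760 + 0.0010240 = 0.2540920 (working shown to 7 dp, full precision carried).
So 1/D = 3.93558, i.e. 3.936 to 3 decimal places.

3.936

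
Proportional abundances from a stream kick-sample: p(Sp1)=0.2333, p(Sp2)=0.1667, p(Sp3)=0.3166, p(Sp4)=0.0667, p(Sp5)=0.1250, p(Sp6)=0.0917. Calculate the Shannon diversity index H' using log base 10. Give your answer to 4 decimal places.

Each pᵢ log₁₀ pᵢ term (working shown to 6 dp, full precision carried): 0.2333×(-0.632085)=-0.147465, 0.1667×(-0.778064)=-0.129703, 0.3166×(-0.499489)=-0.158138, 0.0667×(-1.175874)=-0.078431, 0.125×(-0.903090)=-0.112886, 0.0917×(-1.037631)=-0.095151.
Sum = -0.721775, so H' = 0.7218.

0.7218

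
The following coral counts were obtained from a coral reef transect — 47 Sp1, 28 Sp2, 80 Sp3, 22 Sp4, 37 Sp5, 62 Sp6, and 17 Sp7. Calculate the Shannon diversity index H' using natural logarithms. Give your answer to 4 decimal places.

Total N = 47+28+80+22+37+62+17 = 293, so the proportions are 0.16041, 0.095563, 0.273038, 0.075085, 0.12628, 0.211604, 0.05802 (working shown to 6 dp, full precision carried).
Each pᵢ ln pᵢ term: 0.16041×(-1.830025)=-0.293553, 0.095563×(-2.347968)=-0.224379, 0.273038×(-1.298146)=-0.354443, 0.075085×(-2.589130)=-0.194406, 0.12628×(-2.069255)=-0.261305, 0.211604×(-1.553038)=-0.328629, 0.05802×(-2.846959)=-0.165182.
Sum = -1.821897, so H' = 1.8219.

1.8219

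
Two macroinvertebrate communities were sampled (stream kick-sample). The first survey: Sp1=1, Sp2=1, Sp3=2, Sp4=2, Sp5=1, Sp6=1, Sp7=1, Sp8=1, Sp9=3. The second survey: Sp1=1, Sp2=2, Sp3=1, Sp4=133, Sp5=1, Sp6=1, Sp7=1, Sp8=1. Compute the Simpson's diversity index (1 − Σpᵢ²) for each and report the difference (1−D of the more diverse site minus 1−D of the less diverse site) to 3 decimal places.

0.754

The first survey: N=13, proportions 0.076923, 0.076923, 0.153846, 0.153846, 0.076923, 0.076923, 0.076923, 0.076923, 0.230769, giving 1−D = 0.863905 (working shown to 6 dp, full precision carried).
The second survey: N=141, proportions 0.007092, 0.014184, 0.007092, 0.943262, 0.007092, 0.007092, 0.007092, 0.007092, giving 1−D = 0.109753.
Difference = |0.863905 − 0.109753| = 0.754152, i.e. 0.754 to 3 decimal places.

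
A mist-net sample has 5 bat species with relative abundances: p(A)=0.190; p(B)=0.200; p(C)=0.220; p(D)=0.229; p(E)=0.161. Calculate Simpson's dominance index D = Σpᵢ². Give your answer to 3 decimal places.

0.203

D = 0.19² + 0.2² + 0.22² + 0.229² + 0.161² = 0.03610 + 0.04000 + 0.04840 + 0.05244 + 0.02592 = 0.20286 (working shown to 5 dp, full precision carried).
To 3 decimal places, D = 0.203.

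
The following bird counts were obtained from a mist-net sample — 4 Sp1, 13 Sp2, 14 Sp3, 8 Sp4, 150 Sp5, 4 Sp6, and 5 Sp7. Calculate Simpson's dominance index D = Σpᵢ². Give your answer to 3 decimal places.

Total N = 4+13+14+8+150+4+5 = 198, so the proportions are 0.0202, 0.06566, 0.07071, 0.0404, 0.75758, 0.0202, 0.02525 (working shown to 5 dp, full precision carried).
D = 0.0202² + 0.06566² + 0.07071² + 0.0404² + 0.75758² + 0.0202² + 0.02525² = 0.00041 + 0.00431 + 0.00500 + 0.00163 + 0.57392 + 0.00041 + 0.00064 = 0.58632.
To 3 decimal places, D = 0.586.

0.586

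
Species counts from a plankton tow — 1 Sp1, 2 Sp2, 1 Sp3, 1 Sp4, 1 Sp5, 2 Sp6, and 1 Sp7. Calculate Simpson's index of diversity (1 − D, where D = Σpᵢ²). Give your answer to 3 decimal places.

Total N = 1+2+1+1+1+2+1 = 9, so the proportions are 0.111111, 0.222222, 0.111111, 0.111111, 0.111111, 0.222222, 0.111111 (working shown to 6 dp, full precision carried).
D = 0.111111² + 0.222222² + 0.111111² + 0.111111² + 0.111111² + 0.222222² + 0.111111² = 0.012346 + 0.049383 + 0.012346 + 0.012346 + 0.012346 + 0.049383 + 0.012346 = 0.160494.
So 1 − D = 0.839506, i.e. 0.840 to 3 decimal places.

0.840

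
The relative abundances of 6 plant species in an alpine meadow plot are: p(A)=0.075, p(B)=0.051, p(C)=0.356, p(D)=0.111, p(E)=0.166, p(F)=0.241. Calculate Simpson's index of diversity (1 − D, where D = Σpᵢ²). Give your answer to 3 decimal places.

0.767

D = 0.075² + 0.051² + 0.356² + 0.111² + 0.166² + 0.241² = 0.00562 + 0.00260 + 0.12674 + 0.01232 + 0.02756 + 0.05808 = 0.23292 (working shown to 5 dp, full precision carried).
So 1 − D = 0.76708, i.e. 0.767 to 3 decimal places.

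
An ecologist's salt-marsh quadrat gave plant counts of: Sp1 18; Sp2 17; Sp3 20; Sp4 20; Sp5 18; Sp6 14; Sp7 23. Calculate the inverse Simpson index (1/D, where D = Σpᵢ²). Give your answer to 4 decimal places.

Total N = 18+17+20+20+18+14+23 = 130, so the proportions are 0.13846154, 0.13076923, 0.15384615, 0.15384615, 0.13846154, 0.10769231, 0.17692308 (working shown to 8 dp, full precision carried).
D = 0.13846154² + 0.13076923² + 0.15384615² + 0.15384615² + 0.13846154² + 0.10769231² + 0.17692308² = 0.01917160 + 0.01710059 + 0.02366864 + 0.02366864 + 0.01917160 + 0.01159763 + 0.03130178 = 0.14568047.
So 1/D = 6.864338, i.e. 6.8643 to 4 decimal places.

6.8643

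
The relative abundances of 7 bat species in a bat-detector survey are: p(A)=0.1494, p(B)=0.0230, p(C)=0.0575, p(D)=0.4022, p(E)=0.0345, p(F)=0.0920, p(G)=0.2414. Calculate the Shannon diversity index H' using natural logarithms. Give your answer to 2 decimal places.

1.58

Each pᵢ ln pᵢ term (working shown to 4 dp, full precision carried): 0.1494×(-1.9011)=-0.2840, 0.023×(-3.7723)=-0.0868, 0.0575×(-2.8560)=-0.1642, 0.4022×(-0.9108)=-0.3663, 0.0345×(-3.3668)=-0.1162, 0.092×(-2.3860)=-0.2195, 0.2414×(-1.4213)=-0.3431.
Sum = -1.5801, so H' = 1.58.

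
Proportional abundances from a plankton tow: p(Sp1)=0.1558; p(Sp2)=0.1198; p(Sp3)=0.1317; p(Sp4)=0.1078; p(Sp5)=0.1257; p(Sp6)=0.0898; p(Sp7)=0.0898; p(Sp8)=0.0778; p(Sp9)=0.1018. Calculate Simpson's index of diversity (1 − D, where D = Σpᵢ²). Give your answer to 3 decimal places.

0.884

D = 0.1558² + 0.1198² + 0.1317² + 0.1078² + 0.1257² + 0.0898² + 0.0898² + 0.0778² + 0.1018² = 0.02427 + 0.01435 + 0.01734 + 0.01162 + 0.01580 + 0.00806 + 0.00806 + 0.00605 + 0.01036 = 0.11594 (working shown to 5 dp, full precision carried).
So 1 − D = 0.88406, i.e. 0.884 to 3 decimal places.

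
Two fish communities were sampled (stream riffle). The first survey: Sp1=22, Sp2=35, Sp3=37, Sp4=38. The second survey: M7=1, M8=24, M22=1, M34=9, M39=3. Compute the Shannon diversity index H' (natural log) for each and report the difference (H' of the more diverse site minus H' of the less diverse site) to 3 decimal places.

0.342

The first survey: N=132, proportions 0.16667, 0.26515, 0.2803, 0.28788, giving H' = 1.36559 (working shown to 5 dp, full precision carried).
The second survey: N=38, proportions 0.02632, 0.63158, 0.02632, 0.23684, 0.07895, giving H' = 1.02327.
Difference = |1.36559 − 1.02327| = 0.34232, i.e. 0.342 to 3 decimal places.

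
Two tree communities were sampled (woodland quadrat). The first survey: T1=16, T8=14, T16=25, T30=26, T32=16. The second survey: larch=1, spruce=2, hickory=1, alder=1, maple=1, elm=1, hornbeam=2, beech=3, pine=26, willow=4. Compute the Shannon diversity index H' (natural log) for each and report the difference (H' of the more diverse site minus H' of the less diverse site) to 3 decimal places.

The first survey: N=97, proportions 0.16495, 0.14433, 0.25773, 0.26804, 0.16495, giving H' = 1.57624 (working shown to 5 dp, full precision carried).
The second survey: N=42, proportions 0.02381, 0.04762, 0.02381, 0.02381, 0.02381, 0.02381, 0.04762, 0.07143, 0.61905, 0.09524, giving H' = 1.44424.
Difference = |1.57624 − 1.44424| = 0.13200, i.e. 0.132 to 3 decimal places.

0.132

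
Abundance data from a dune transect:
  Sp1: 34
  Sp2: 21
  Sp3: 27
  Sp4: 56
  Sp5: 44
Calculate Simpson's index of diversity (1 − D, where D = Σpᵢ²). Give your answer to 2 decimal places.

Total N = 34+21+27+56+44 = 182, so the proportions are 0.1868, 0.1154, 0.1484, 0.3077, 0.2418 (working shown to 4 dp, full precision carried).
D = 0.1868² + 0.1154² + 0.1484² + 0.3077² + 0.2418² = 0.0349 + 0.0133 + 0.0220 + 0.0947 + 0.0584 = 0.2233.
So 1 − D = 0.7767, i.e. 0.78 to 2 decimal places.

0.78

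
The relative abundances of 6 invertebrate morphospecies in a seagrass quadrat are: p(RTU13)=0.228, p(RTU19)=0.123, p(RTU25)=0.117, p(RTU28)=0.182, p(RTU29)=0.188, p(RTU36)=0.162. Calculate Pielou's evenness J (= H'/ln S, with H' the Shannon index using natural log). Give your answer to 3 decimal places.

H' = −Σ pᵢ ln pᵢ = −((-0.33708) + (-0.25776) + (-0.25103) + (-0.31008) + (-0.31421) + (-0.29487)) = 1.76502 (working shown to 5 dp, full precision carried).
With S = 6 species, ln S = 1.79176, so J = 1.76502/1.79176 = 0.98508, i.e. 0.985 to 3 decimal places.

0.985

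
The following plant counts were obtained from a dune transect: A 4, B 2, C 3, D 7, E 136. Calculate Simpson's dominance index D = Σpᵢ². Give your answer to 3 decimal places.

Total N = 4+2+3+7+136 = 152, so the proportions are 0.02632, 0.01316, 0.01974, 0.04605, 0.89474 (working shown to 5 dp, full precision carried).
D = 0.02632² + 0.01316² + 0.01974² + 0.04605² + 0.89474² = 0.00069 + 0.00017 + 0.00039 + 0.00212 + 0.80055 = 0.80393.
To 3 decimal places, D = 0.804.

0.804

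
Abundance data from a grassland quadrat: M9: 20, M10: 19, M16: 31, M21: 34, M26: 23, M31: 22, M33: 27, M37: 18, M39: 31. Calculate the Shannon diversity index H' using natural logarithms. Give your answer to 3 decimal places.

2.173

Total N = 20+19+31+34+23+22+27+18+31 = 225, so the proportions are 0.08889, 0.08444, 0.13778, 0.15111, 0.10222, 0.09778, 0.12, 0.08, 0.13778 (working shown to 5 dp, full precision carried).
Each pᵢ ln pᵢ term: 0.08889×(-2.42037)=-0.21514, 0.08444×(-2.47166)=-0.20872, 0.13778×(-1.98211)=-0.27309, 0.15111×(-1.88974)=-0.28556, 0.10222×(-2.28061)=-0.23313, 0.09778×(-2.32506)=-0.22734, 0.12×(-2.12026)=-0.25443, 0.08×(-2.52573)=-0.20206, 0.13778×(-1.98211)=-0.27309.
Sum = -2.17256, so H' = 2.173.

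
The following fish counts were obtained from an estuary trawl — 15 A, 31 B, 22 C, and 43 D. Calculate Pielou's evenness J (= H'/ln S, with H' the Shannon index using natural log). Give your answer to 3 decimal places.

Total N = 15+31+22+43 = 111, so the proportions are 0.13514, 0.27928, 0.1982, 0.38739 (working shown to 5 dp, full precision carried).
H' = −Σ pᵢ ln pᵢ = −((-0.27047) + (-0.35623) + (-0.32078) + (-0.36737)) = 1.31486.
With S = 4 species, ln S = 1.38629, so J = 1.31486/1.38629 = 0.94847, i.e. 0.948 to 3 decimal places.

0.948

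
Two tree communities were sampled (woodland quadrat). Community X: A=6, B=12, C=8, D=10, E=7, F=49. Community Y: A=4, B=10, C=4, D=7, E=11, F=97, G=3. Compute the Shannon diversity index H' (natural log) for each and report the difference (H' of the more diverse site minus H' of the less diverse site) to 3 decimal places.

0.348

Community X: N=92, proportions 0.06522, 0.13043, 0.08696, 0.1087, 0.07609, 0.53261, giving H' = 1.42884 (working shown to 5 dp, full precision carried).
Community Y: N=136, proportions 0.02941, 0.07353, 0.02941, 0.05147, 0.08088, 0.71324, 0.02206, giving H' = 1.08062.
Difference = |1.42884 − 1.08062| = 0.34822, i.e. 0.348 to 3 decimal places.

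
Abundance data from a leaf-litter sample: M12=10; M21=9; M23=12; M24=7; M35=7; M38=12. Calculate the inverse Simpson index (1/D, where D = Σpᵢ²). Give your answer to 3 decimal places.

5.730

Total N = 10+9+12+7+7+12 = 57, so the proportions are 0.1754386, 0.1578947, 0.2105263, 0.122807, 0.122807, 0.2105263 (working shown to 7 dp, full precision carried).
D = 0.1754386² + 0.1578947² + 0.2105263² + 0.122807² + 0.122807² + 0.2105263² = 0.0307787 + 0.0249307 + 0.0443213 + 0.0150816 + 0.0150816 + 0.0443213 = 0.1745152.
So 1/D = 5.73016, i.e. 5.730 to 3 decimal places.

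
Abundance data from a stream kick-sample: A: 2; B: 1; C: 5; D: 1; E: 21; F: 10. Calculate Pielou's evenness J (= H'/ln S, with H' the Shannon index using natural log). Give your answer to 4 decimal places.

Total N = 2+1+5+1+21+10 = 40, so the proportions are 0.05, 0.025, 0.125, 0.025, 0.525, 0.25 (working shown to 6 dp, full precision carried).
H' = −Σ pᵢ ln pᵢ = −((-0.149787) + (-0.092222) + (-0.259930) + (-0.092222) + (-0.338287) + (-0.346574)) = 1.279022.
With S = 6 species, ln S = 1.791759, so J = 1.279022/1.791759 = 0.713836, i.e. 0.7138 to 4 decimal places.

0.7138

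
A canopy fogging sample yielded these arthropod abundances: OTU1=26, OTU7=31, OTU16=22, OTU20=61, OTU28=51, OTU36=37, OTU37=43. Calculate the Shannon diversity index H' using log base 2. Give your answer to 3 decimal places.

Total N = 26+31+22+61+51+37+43 = 271, so the proportions are 0.09594, 0.11439, 0.08118, 0.22509, 0.18819, 0.13653, 0.15867 (working shown to 5 dp, full precision carried).
Each pᵢ log₂ pᵢ term: 0.09594×(-3.38171)=-0.32444, 0.11439×(-3.12795)=-0.35781, 0.08118×(-3.62272)=-0.29410, 0.22509×(-2.15141)=-0.48427, 0.18819×(-2.40972)=-0.45349, 0.13653×(-2.87270)=-0.39221, 0.15867×(-2.65588)=-0.42141.
Sum = -2.72773, so H' = 2.728.

2.728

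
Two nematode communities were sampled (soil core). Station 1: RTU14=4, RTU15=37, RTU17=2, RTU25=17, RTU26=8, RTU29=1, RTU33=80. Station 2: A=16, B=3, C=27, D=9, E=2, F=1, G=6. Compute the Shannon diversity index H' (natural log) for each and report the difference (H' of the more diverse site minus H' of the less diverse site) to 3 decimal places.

0.252

Station 1: N=149, proportions 0.026846, 0.248322, 0.013423, 0.114094, 0.053691, 0.006711, 0.536913, giving H' = 1.273089 (working shown to 6 dp, full precision carried).
Station 2: N=64, proportions 0.25, 0.046875, 0.421875, 0.140625, 0.03125, 0.015625, 0.09375, giving H' = 1.525184.
Difference = |1.273089 − 1.525184| = 0.252095, i.e. 0.252 to 3 decimal places.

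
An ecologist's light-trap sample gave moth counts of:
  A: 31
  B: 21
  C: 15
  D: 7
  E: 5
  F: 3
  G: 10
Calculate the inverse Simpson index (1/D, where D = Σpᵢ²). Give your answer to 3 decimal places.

Total N = 31+21+15+7+5+3+10 = 92, so the proportions are 0.3369565, 0.2282609, 0.1630435, 0.076087, 0.0543478, 0.0326087, 0.1086957 (working shown to 7 dp, full precision carried).
D = 0.3369565² + 0.2282609² + 0.1630435² + 0.076087² + 0.0543478² + 0.0326087² + 0.1086957² = 0.1135397 + 0.0521030 + 0.0265832 + 0.0057892 + 0.0029537 + 0.0010633 + 0.0118147 = 0.2138469.
So 1/D = 4.67624, i.e. 4.676 to 3 decimal places.

4.676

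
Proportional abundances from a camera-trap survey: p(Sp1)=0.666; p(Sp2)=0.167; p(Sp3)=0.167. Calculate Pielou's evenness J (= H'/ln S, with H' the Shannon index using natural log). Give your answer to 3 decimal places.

H' = −Σ pᵢ ln pᵢ = −((-0.27071) + (-0.29889) + (-0.29889)) = 0.86849 (working shown to 5 dp, full precision carried).
With S = 3 species, ln S = 1.09861, so J = 0.86849/1.09861 = 0.79053, i.e. 0.791 to 3 decimal places.

0.791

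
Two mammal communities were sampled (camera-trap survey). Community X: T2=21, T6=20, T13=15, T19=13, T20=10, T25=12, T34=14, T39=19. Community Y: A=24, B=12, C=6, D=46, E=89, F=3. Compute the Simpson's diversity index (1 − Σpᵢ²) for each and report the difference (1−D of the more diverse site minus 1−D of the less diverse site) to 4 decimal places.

0.2010

Community X: N=124, proportions 0.169355, 0.16129, 0.120968, 0.104839, 0.080645, 0.096774, 0.112903, 0.153226, giving 1−D = 0.867586 (working shown to 6 dp, full precision carried).
Community Y: N=180, proportions 0.133333, 0.066667, 0.033333, 0.255556, 0.494444, 0.016667, giving 1−D = 0.666605.
Difference = |0.867586 − 0.666605| = 0.200981, i.e. 0.2010 to 4 decimal places.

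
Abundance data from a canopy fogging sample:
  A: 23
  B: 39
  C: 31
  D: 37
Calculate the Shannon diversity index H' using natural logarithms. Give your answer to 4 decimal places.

1.3671

Total N = 23+39+31+37 = 130, so the proportions are 0.176923, 0.3, 0.238462, 0.284615 (working shown to 6 dp, full precision carried).
Each pᵢ ln pᵢ term: 0.176923×(-1.732040)=-0.306438, 0.3×(-1.203973)=-0.361192, 0.238462×(-1.433547)=-0.341846, 0.284615×(-1.256617)=-0.357652.
Sum = -1.367128, so H' = 1.3671.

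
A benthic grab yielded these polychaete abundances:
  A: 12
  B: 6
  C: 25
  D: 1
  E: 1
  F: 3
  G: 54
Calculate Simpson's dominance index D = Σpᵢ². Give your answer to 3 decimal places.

0.359

Total N = 12+6+25+1+1+3+54 = 102, so the proportions are 0.11765, 0.05882, 0.2451, 0.0098, 0.0098, 0.02941, 0.52941 (working shown to 5 dp, full precision carried).
D = 0.11765² + 0.05882² + 0.2451² + 0.0098² + 0.0098² + 0.02941² + 0.52941² = 0.01384 + 0.00346 + 0.06007 + 0.00010 + 0.00010 + 0.00087 + 0.28028 = 0.35871.
To 3 decimal places, D = 0.359.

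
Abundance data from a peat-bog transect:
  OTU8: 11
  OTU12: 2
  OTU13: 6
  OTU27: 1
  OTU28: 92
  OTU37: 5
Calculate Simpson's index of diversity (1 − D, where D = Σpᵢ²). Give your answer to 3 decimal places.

0.368

Total N = 11+2+6+1+92+5 = 117, so the proportions are 0.09402, 0.01709, 0.05128, 0.00855, 0.78632, 0.04274 (working shown to 5 dp, full precision carried).
D = 0.09402² + 0.01709² + 0.05128² + 0.00855² + 0.78632² + 0.04274² = 0.00884 + 0.00029 + 0.00263 + 0.00007 + 0.61831 + 0.00183 = 0.63197.
So 1 − D = 0.36803, i.e. 0.368 to 3 decimal places.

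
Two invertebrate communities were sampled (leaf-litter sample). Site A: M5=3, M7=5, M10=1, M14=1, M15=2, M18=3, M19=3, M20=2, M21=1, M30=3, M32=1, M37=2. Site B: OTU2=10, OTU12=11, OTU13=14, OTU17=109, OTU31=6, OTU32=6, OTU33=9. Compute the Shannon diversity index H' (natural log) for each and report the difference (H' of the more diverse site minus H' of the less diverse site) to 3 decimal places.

Site A: N=27, proportions 0.111111, 0.185185, 0.037037, 0.037037, 0.074074, 0.111111, 0.111111, 0.074074, 0.037037, 0.111111, 0.037037, 0.074074, giving H' = 2.355488 (working shown to 6 dp, full precision carried).
Site B: N=165, proportions 0.060606, 0.066667, 0.084848, 0.660606, 0.036364, 0.036364, 0.054545, giving H' = 1.233324.
Difference = |2.355488 − 1.233324| = 1.122164, i.e. 1.122 to 3 decimal places.

1.122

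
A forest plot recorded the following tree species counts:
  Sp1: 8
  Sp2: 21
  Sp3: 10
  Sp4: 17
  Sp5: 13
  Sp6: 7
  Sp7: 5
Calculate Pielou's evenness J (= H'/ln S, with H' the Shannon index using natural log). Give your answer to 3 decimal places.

0.946

Total N = 8+21+10+17+13+7+5 = 81, so the proportions are 0.09877, 0.25926, 0.12346, 0.20988, 0.16049, 0.08642, 0.06173 (working shown to 5 dp, full precision carried).
H' = −Σ pᵢ ln pᵢ = −((-0.22864) + (-0.34998) + (-0.25825) + (-0.32767) + (-0.29362) + (-0.21160) + (-0.17191)) = 1.84169.
With S = 7 species, ln S = 1.94591, so J = 1.84169/1.94591 = 0.94644, i.e. 0.946 to 3 decimal places.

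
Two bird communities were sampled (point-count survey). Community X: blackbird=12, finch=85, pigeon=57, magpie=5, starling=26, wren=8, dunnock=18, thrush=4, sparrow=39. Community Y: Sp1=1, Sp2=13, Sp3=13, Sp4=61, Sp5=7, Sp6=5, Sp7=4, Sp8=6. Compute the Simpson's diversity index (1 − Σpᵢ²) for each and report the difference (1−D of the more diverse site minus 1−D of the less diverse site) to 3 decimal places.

0.141

Community X: N=254, proportions 0.04724, 0.33465, 0.22441, 0.01969, 0.10236, 0.0315, 0.07087, 0.01575, 0.15354, giving 1−D = 0.79472 (working shown to 5 dp, full precision carried).
Community Y: N=110, proportions 0.00909, 0.11818, 0.11818, 0.55455, 0.06364, 0.04545, 0.03636, 0.05455, giving 1−D = 0.65405.
Difference = |0.79472 − 0.65405| = 0.14067, i.e. 0.141 to 3 decimal places.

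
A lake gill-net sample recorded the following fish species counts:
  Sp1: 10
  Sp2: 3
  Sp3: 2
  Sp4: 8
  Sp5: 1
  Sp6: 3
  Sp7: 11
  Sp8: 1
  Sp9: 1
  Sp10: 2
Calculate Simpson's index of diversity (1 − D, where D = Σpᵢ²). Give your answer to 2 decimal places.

Total N = 10+3+2+8+1+3+11+1+1+2 = 42, so the proportions are 0.2381, 0.0714, 0.0476, 0.1905, 0.0238, 0.0714, 0.2619, 0.0238, 0.0238, 0.0476 (working shown to 4 dp, full precision carried).
D = 0.2381² + 0.0714² + 0.0476² + 0.1905² + 0.0238² + 0.0714² + 0.2619² + 0.0238² + 0.0238² + 0.0476² = 0.0567 + 0.0051 + 0.0023 + 0.0363 + 0.0006 + 0.0051 + 0.0686 + 0.0006 + 0.0006 + 0.0023 = 0.1780.
So 1 − D = 0.8220, i.e. 0.82 to 2 decimal places.

0.82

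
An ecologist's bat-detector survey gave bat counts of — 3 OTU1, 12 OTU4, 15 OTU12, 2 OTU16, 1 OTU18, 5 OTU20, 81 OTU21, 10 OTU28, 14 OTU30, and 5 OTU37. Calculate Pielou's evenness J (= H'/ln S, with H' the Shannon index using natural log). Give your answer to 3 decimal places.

Total N = 3+12+15+2+1+5+81+10+14+5 = 148, so the proportions are 0.02027, 0.08108, 0.10135, 0.01351, 0.00676, 0.03378, 0.5473, 0.06757, 0.09459, 0.03378 (working shown to 5 dp, full precision carried).
H' = −Σ pᵢ ln pᵢ = −((-0.07903) + (-0.20370) + (-0.23201) + (-0.05816) + (-0.03376) + (-0.11445) + (-0.32989) + (-0.18207) + (-0.22307) + (-0.11445)) = 1.57060.
With S = 10 species, ln S = 2.30259, so J = 1.57060/2.30259 = 0.68210, i.e. 0.682 to 3 decimal places.

0.682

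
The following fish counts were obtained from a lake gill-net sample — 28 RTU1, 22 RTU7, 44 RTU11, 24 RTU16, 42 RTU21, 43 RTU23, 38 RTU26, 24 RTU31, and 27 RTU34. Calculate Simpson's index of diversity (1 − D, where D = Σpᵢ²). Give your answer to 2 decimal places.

Total N = 28+22+44+24+42+43+38+24+27 = 292, so the proportions are 0.0959, 0.0753, 0.1507, 0.0822, 0.1438, 0.1473, 0.1301, 0.0822, 0.0925 (working shown to 4 dp, full precision carried).
D = 0.0959² + 0.0753² + 0.1507² + 0.0822² + 0.1438² + 0.1473² + 0.1301² + 0.0822² + 0.0925² = 0.0092 + 0.0057 + 0.0227 + 0.0068 + 0.0207 + 0.0217 + 0.0169 + 0.0068 + 0.0085 = 0.1189.
So 1 − D = 0.8811, i.e. 0.88 to 2 decimal places.

0.88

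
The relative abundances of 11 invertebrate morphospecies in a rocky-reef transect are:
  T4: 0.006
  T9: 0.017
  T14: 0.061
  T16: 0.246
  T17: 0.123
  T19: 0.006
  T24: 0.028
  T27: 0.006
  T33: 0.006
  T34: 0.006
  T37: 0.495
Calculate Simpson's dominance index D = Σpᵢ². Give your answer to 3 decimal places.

D = 0.006² + 0.017² + 0.061² + 0.246² + 0.123² + 0.006² + 0.028² + 0.006² + 0.006² + 0.006² + 0.495² = 0.00004 + 0.00029 + 0.00372 + 0.06052 + 0.01513 + 0.00004 + 0.00078 + 0.00004 + 0.00004 + 0.00004 + 0.24502 = 0.32564 (working shown to 5 dp, full precision carried).
To 3 decimal places, D = 0.326.

0.326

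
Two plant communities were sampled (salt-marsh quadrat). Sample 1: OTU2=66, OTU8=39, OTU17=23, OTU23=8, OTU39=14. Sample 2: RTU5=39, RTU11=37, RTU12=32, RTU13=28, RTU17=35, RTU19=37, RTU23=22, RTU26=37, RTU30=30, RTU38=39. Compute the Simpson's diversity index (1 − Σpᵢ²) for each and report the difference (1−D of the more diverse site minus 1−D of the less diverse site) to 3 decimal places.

Sample 1: N=150, proportions 0.44, 0.26, 0.15333, 0.05333, 0.09333, giving 1−D = 0.70373 (working shown to 5 dp, full precision carried).
Sample 2: N=336, proportions 0.11607, 0.11012, 0.09524, 0.08333, 0.10417, 0.11012, 0.06548, 0.11012, 0.08929, 0.11607, giving 1−D = 0.89755.
Difference = |0.70373 − 0.89755| = 0.19382, i.e. 0.194 to 3 decimal places.

0.194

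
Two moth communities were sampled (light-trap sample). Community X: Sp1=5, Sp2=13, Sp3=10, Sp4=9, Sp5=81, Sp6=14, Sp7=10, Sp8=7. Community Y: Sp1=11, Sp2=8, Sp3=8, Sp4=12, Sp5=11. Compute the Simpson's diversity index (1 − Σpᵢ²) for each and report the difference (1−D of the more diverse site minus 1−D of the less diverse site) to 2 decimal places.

Community X: N=149, proportions 0.0336, 0.0872, 0.0671, 0.0604, 0.5436, 0.094, 0.0671, 0.047, giving 1−D = 0.6720 (working shown to 4 dp, full precision carried).
Community Y: N=50, proportions 0.22, 0.16, 0.16, 0.24, 0.22, giving 1−D = 0.7944.
Difference = |0.6720 − 0.7944| = 0.1224, i.e. 0.12 to 2 decimal places.

0.12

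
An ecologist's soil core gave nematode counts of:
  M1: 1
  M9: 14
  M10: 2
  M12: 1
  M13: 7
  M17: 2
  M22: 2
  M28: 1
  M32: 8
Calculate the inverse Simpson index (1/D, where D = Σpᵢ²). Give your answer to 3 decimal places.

Total N = 1+14+2+1+7+2+2+1+8 = 38, so the proportions are 0.0263158, 0.3684211, 0.0526316, 0.0263158, 0.1842105, 0.0526316, 0.0526316, 0.0263158, 0.2105263 (working shown to 7 dp, full precision carried).
D = 0.0263158² + 0.3684211² + 0.0526316² + 0.0263158² + 0.1842105² + 0.0526316² + 0.0526316² + 0.0263158² + 0.2105263² = 0.0006925 + 0.1357341 + 0.0027701 + 0.0006925 + 0.0339335 + 0.0027701 + 0.0027701 + 0.0006925 + 0.0443213 = 0.2243767.
So 1/D = 4.45679, i.e. 4.457 to 3 decimal places.

4.457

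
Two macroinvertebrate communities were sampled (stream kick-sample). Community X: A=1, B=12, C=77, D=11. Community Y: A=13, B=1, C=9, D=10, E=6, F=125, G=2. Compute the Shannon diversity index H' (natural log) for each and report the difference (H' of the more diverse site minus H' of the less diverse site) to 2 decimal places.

Community X: N=101, proportions 0.0099, 0.1188, 0.7624, 0.1089, giving H' = 0.7471 (working shown to 4 dp, full precision carried).
Community Y: N=166, proportions 0.0783, 0.006, 0.0542, 0.0602, 0.0361, 0.753, 0.012, giving H' = 0.9444.
Difference = |0.7471 − 0.9444| = 0.1973, i.e. 0.20 to 2 decimal places.

0.20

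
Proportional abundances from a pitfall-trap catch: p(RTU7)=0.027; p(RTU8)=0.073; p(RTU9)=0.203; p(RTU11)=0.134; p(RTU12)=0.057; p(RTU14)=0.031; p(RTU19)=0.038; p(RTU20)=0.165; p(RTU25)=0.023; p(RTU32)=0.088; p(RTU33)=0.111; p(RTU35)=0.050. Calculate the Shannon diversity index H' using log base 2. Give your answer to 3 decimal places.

3.273

Each pᵢ log₂ pᵢ term (working shown to 5 dp, full precision carried): 0.027×(-5.21090)=-0.14069, 0.073×(-3.77596)=-0.27565, 0.203×(-2.30045)=-0.46699, 0.134×(-2.89970)=-0.38856, 0.057×(-4.13289)=-0.23557, 0.031×(-5.01159)=-0.15536, 0.038×(-4.71786)=-0.17928, 0.165×(-2.59946)=-0.42891, 0.023×(-5.44222)=-0.12517, 0.088×(-3.50635)=-0.30856, 0.111×(-3.17137)=-0.35202, 0.05×(-4.32193)=-0.21610.
Sum = -3.27286, so H' = 3.273.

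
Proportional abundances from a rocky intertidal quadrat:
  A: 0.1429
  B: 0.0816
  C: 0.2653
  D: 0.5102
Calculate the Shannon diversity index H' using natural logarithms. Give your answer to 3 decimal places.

Each pᵢ ln pᵢ term (working shown to 5 dp, full precision carried): 0.1429×(-1.94561)=-0.27803, 0.0816×(-2.50593)=-0.20448, 0.2653×(-1.32689)=-0.35202, 0.5102×(-0.67295)=-0.34334.
Sum = -1.17788, so H' = 1.178.

1.178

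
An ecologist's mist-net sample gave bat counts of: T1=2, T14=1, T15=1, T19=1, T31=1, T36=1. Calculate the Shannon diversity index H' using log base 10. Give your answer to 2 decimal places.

Total N = 2+1+1+1+1+1 = 7, so the proportions are 0.2857, 0.1429, 0.1429, 0.1429, 0.1429, 0.1429 (working shown to 4 dp, full precision carried).
Each pᵢ log₁₀ pᵢ term: 0.2857×(-0.5441)=-0.1554, 0.1429×(-0.8451)=-0.1207, 0.1429×(-0.8451)=-0.1207, 0.1429×(-0.8451)=-0.1207, 0.1429×(-0.8451)=-0.1207, 0.1429×(-0.8451)=-0.1207.
Sum = -0.7591, so H' = 0.76.

0.76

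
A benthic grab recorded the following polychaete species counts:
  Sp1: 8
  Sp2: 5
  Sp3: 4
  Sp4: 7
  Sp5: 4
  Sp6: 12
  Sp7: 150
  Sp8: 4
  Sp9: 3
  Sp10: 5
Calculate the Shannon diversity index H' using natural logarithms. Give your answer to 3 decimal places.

Total N = 8+5+4+7+4+12+150+4+3+5 = 202, so the proportions are 0.0396, 0.02475, 0.0198, 0.03465, 0.0198, 0.05941, 0.74257, 0.0198, 0.01485, 0.02475 (working shown to 5 dp, full precision carried).
Each pᵢ ln pᵢ term: 0.0396×(-3.22883)=-0.12787, 0.02475×(-3.69883)=-0.09156, 0.0198×(-3.92197)=-0.07766, 0.03465×(-3.36236)=-0.11652, 0.0198×(-3.92197)=-0.07766, 0.05941×(-2.82336)=-0.16772, 0.74257×(-0.29763)=-0.22101, 0.0198×(-3.92197)=-0.07766, 0.01485×(-4.20966)=-0.06252, 0.02475×(-3.69883)=-0.09156.
Sum = -1.11175, so H' = 1.112.

1.112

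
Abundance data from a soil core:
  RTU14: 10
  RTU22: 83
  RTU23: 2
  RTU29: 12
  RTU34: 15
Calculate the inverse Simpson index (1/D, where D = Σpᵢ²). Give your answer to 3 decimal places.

2.022

Total N = 10+83+2+12+15 = 122, so the proportions are 0.081967, 0.680328, 0.016393, 0.098361, 0.122951 (working shown to 6 dp, full precision carried).
D = 0.081967² + 0.680328² + 0.016393² + 0.098361² + 0.122951² = 0.006719 + 0.462846 + 0.000269 + 0.009675 + 0.015117 = 0.494625.
So 1/D = 2.02173, i.e. 2.022 to 3 decimal places.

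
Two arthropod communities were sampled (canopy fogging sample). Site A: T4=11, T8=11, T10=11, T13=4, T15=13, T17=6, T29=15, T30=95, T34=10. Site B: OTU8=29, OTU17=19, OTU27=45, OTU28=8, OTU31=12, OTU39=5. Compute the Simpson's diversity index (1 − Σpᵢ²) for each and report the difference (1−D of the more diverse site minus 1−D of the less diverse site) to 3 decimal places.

Site A: N=176, proportions 0.0625, 0.0625, 0.0625, 0.02273, 0.07386, 0.03409, 0.08523, 0.53977, 0.05682, giving 1−D = 0.67930 (working shown to 5 dp, full precision carried).
Site B: N=118, proportions 0.24576, 0.16102, 0.38136, 0.0678, 0.10169, 0.04237, giving 1−D = 0.75151.
Difference = |0.67930 − 0.75151| = 0.07221, i.e. 0.072 to 3 decimal places.

0.072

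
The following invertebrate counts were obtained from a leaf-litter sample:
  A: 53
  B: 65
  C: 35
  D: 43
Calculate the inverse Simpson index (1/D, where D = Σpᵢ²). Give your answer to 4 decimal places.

3.8006

Total N = 53+65+35+43 = 196, so the proportions are 0.27040816, 0.33163265, 0.17857143, 0.21938776 (working shown to 8 dp, full precision carried).
D = 0.27040816² + 0.33163265² + 0.17857143² + 0.21938776² = 0.07312057 + 0.10998022 + 0.03188776 + 0.04813099 = 0.26311953.
So 1/D = 3.800554, i.e. 3.8006 to 4 decimal places.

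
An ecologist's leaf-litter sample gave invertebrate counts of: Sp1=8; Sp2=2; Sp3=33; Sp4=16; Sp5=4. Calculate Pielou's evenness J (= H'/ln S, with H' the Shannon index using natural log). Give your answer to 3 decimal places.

0.766

Total N = 8+2+33+16+4 = 63, so the proportions are 0.12698, 0.03175, 0.52381, 0.25397, 0.06349 (working shown to 5 dp, full precision carried).
H' = −Σ pᵢ ln pᵢ = −((-0.26206) + (-0.10952) + (-0.33871) + (-0.34808) + (-0.17504)) = 1.23340.
With S = 5 species, ln S = 1.60944, so J = 1.23340/1.60944 = 0.76636, i.e. 0.766 to 3 decimal places.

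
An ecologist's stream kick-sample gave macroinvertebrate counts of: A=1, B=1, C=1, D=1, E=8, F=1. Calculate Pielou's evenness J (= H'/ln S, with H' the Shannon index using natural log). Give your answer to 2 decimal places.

Total N = 1+1+1+1+8+1 = 13, so the proportions are 0.0769, 0.0769, 0.0769, 0.0769, 0.6154, 0.0769 (working shown to 4 dp, full precision carried).
H' = −Σ pᵢ ln pᵢ = −((-0.1973) + (-0.1973) + (-0.1973) + (-0.1973) + (-0.2988) + (-0.1973)) = 1.2853.
With S = 6 species, ln S = 1.7918, so J = 1.2853/1.7918 = 0.7173, i.e. 0.72 to 2 decimal places.

0.72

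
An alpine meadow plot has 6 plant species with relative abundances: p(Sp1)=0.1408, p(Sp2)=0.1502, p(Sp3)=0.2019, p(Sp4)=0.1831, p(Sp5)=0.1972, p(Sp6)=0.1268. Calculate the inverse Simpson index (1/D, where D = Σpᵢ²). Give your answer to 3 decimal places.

5.826

D = 0.1408² + 0.1502² + 0.2019² + 0.1831² + 0.1972² + 0.1268² = 0.0198246 + 0.0225600 + 0.0407636 + 0.0335256 + 0.0388878 + 0.0160782 = 0.1716400 (working shown to 7 dp, full precision carried).
So 1/D = 5.82615, i.e. 5.826 to 3 decimal places.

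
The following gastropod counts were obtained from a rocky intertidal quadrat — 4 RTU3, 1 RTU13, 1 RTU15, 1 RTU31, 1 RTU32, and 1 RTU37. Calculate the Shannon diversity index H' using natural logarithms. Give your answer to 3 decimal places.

1.581

Total N = 4+1+1+1+1+1 = 9, so the proportions are 0.44444, 0.11111, 0.11111, 0.11111, 0.11111, 0.11111 (working shown to 5 dp, full precision carried).
Each pᵢ ln pᵢ term: 0.44444×(-0.81093)=-0.36041, 0.11111×(-2.19722)=-0.24414, 0.11111×(-2.19722)=-0.24414, 0.11111×(-2.19722)=-0.24414, 0.11111×(-2.19722)=-0.24414, 0.11111×(-2.19722)=-0.24414.
Sum = -1.58109, so H' = 1.581.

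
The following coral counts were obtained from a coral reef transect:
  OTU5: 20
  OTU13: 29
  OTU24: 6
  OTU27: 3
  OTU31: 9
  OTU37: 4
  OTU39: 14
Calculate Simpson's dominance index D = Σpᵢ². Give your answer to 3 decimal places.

0.219

Total N = 20+29+6+3+9+4+14 = 85, so the proportions are 0.23529, 0.34118, 0.07059, 0.03529, 0.10588, 0.04706, 0.16471 (working shown to 5 dp, full precision carried).
D = 0.23529² + 0.34118² + 0.07059² + 0.03529² + 0.10588² + 0.04706² + 0.16471² = 0.05536 + 0.11640 + 0.00498 + 0.00125 + 0.01121 + 0.00221 + 0.02713 = 0.21855.
To 3 decimal places, D = 0.219.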